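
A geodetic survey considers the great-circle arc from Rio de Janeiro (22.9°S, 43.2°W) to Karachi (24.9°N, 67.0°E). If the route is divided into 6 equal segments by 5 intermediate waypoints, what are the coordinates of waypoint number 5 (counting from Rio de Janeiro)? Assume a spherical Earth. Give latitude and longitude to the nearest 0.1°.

≈ 18.8°N, 47.0°E

Convert each endpoint to a unit vector on the sphere (x = cos φ cos λ, y = cos φ sin λ, z = sin φ).
The central angle between the endpoints is δ = arccos(p₁·p₂) ≈ 2.040 rad (116.9°).
Interpolate at f = 5/6 with slerp weights a = sin((1−f)δ)/sin δ ≈ 0.374, b = sin(fδ)/sin δ ≈ 1.112.
p = a·p₁ + b·p₂ ≈ (0.645, 0.693, 0.323); φ = arcsin(p_z) ≈ 18.82°, λ = atan2(p_y, p_x) ≈ 47.03°.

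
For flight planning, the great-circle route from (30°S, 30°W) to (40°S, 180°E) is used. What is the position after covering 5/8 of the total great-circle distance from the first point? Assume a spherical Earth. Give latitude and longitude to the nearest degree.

≈ (69°S, 129°W)

The haversine formula gives a central angle δ ≈ 1.827 rad (104.7°) between the endpoints.
Interpolate at f = 5/8 with slerp weights a = sin((1−f)δ)/sin δ ≈ 0.654, b = sin(fδ)/sin δ ≈ 0.940.
p = a·p₁ + b·p₂ ≈ (-0.230, -0.283, -0.931); φ = arcsin(p_z) ≈ -68.62°, λ = atan2(p_y, p_x) ≈ -129.03°.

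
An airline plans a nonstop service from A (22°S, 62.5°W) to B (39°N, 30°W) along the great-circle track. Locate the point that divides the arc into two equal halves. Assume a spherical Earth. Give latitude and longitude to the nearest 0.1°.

Write both endpoints as unit vectors p₁, p₂ with components (cos φ cos λ, cos φ sin λ, sin φ).
The central angle between the endpoints is δ = arccos(p₁·p₂) ≈ 1.190 rad (68.2°).
Interpolate at f = 1/2 with slerp weights a = sin((1−f)δ)/sin δ ≈ 0.604, b = sin(fδ)/sin δ ≈ 0.604.
p = a·p₁ + b·p₂ ≈ (0.665, -0.731, 0.154); φ = arcsin(p_z) ≈ 8.85°, λ = atan2(p_y, p_x) ≈ -47.72°.

≈ (8.8°N, 47.7°W)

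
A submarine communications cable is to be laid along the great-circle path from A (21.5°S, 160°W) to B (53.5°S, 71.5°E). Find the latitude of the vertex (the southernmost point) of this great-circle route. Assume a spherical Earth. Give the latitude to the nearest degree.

The great circle lies in the plane with unit normal n̂ = (p₁ × p₂)/|p₁ × p₂|.
Here n̂_z ≈ -0.434; the vertex latitude is φ_max = arccos|n̂_z| ≈ 64.3°.
Check via Clairaut: cos φ_max = |cos φ₁| · sin C = cos(21.5°)·sin(152.2°) ≈ 0.434, again giving ≈ 64.3°.

≈ 64°S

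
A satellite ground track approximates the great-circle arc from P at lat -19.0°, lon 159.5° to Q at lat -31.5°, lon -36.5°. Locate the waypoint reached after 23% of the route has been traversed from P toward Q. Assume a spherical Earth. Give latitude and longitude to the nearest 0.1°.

Convert each endpoint to a unit vector on the sphere (x = cos φ cos λ, y = cos φ sin λ, z = sin φ).
The central angle between the endpoints is δ = arccos(p₁·p₂) ≈ 2.220 rad (127.2°).
Interpolate at f = 0.23 with slerp weights a = sin((1−f)δ)/sin δ ≈ 1.244, b = sin(fδ)/sin δ ≈ 0.614.
p = a·p₁ + b·p₂ ≈ (-0.681, 0.101, -0.726); φ = arcsin(p_z) ≈ -46.52°, λ = atan2(p_y, p_x) ≈ 171.60°.

≈ lat -46.5°, lon 171.6°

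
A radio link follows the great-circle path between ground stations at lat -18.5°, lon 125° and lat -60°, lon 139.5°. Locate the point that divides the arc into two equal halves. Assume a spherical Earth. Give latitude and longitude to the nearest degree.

The haversine formula gives a central angle δ ≈ 0.747 rad (42.8°) between the endpoints.
Interpolate at f = 1/2 with slerp weights a = sin((1−f)δ)/sin δ ≈ 0.537, b = sin(fδ)/sin δ ≈ 0.537.
p = a·p₁ + b·p₂ ≈ (-0.496, 0.592, -0.635); φ = arcsin(p_z) ≈ -39.45°, λ = atan2(p_y, p_x) ≈ 129.99°.

≈ lat -39°, lon 130°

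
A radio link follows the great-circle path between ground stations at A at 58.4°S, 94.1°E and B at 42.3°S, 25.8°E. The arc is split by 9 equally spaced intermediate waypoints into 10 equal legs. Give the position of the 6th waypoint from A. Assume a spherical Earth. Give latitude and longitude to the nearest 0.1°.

≈ 53.3°S, 46.6°E

Convert each endpoint to a unit vector on the sphere (x = cos φ cos λ, y = cos φ sin λ, z = sin φ).
The central angle between the endpoints is δ = arccos(p₁·p₂) ≈ 0.772 rad (44.2°).
Interpolate at f = 6/10 with slerp weights a = sin((1−f)δ)/sin δ ≈ 0.436, b = sin(fδ)/sin δ ≈ 0.641.
p = a·p₁ + b·p₂ ≈ (0.410, 0.434, -0.802); φ = arcsin(p_z) ≈ -53.34°, λ = atan2(p_y, p_x) ≈ 46.61°.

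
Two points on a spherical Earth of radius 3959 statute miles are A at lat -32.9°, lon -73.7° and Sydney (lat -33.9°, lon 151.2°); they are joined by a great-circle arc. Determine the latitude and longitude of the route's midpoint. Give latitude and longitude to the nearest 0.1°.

≈ lat -59.9°, lon -140.5°

Convert each endpoint to a unit vector on the sphere (x = cos φ cos λ, y = cos φ sin λ, z = sin φ).
The central angle between the endpoints is δ = arccos(p₁·p₂) ≈ 1.763 rad (101.0°).
Interpolate at f = 1/2 with slerp weights a = sin((1−f)δ)/sin δ ≈ 0.786, b = sin(fδ)/sin δ ≈ 0.786.
p = a·p₁ + b·p₂ ≈ (-0.386, -0.319, -0.865); φ = arcsin(p_z) ≈ -59.92°, λ = atan2(p_y, p_x) ≈ -140.45°.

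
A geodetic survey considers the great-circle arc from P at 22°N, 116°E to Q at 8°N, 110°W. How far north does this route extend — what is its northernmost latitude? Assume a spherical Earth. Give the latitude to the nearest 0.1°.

≈ 35.4°N

The great circle lies in the plane with unit normal n̂ = (p₁ × p₂)/|p₁ × p₂|.
Here n̂_z ≈ +0.815; the vertex latitude is φ_max = arccos|n̂_z| ≈ 35.4°.
Check via Clairaut: cos φ_max = |cos φ₁| · sin C = cos(22.0°)·sin(61.5°) ≈ 0.815, again giving ≈ 35.4°.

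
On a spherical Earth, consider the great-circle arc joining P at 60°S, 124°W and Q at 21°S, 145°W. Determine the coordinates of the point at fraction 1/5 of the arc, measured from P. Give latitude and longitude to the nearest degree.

≈ 53°S, 131°W

The haversine formula gives a central angle δ ≈ 0.729 rad (41.7°) between the endpoints.
Interpolate at f = 1/5 with slerp weights a = sin((1−f)δ)/sin δ ≈ 0.827, b = sin(fδ)/sin δ ≈ 0.218.
p = a·p₁ + b·p₂ ≈ (-0.398, -0.459, -0.794); φ = arcsin(p_z) ≈ -52.57°, λ = atan2(p_y, p_x) ≈ -130.89°.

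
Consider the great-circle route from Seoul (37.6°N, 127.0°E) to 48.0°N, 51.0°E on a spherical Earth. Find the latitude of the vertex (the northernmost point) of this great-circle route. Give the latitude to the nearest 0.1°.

≈ 50.8°N

The great circle lies in the plane with unit normal n̂ = (p₁ × p₂)/|p₁ × p₂|.
Here n̂_z ≈ -0.632; the vertex latitude is φ_max = arccos|n̂_z| ≈ 50.8°.
Check via Clairaut: cos φ_max = |cos φ₁| · sin C = cos(37.6°)·sin(53.0°) ≈ 0.632, again giving ≈ 50.8°.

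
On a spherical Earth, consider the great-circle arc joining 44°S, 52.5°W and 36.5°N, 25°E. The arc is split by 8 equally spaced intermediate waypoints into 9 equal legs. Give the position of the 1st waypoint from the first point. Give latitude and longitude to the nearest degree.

≈ 37°S, 40°W

The haversine formula gives a central angle δ ≈ 1.863 rad (106.7°) between the endpoints.
Interpolate at f = 1/9 with slerp weights a = sin((1−f)δ)/sin δ ≈ 1.040, b = sin(fδ)/sin δ ≈ 0.215.
p = a·p₁ + b·p₂ ≈ (0.612, -0.521, -0.595); φ = arcsin(p_z) ≈ -36.52°, λ = atan2(p_y, p_x) ≈ -40.40°.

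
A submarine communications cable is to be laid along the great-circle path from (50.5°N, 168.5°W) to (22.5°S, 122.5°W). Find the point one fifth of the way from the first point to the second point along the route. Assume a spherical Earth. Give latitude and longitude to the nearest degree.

Convert each endpoint to a unit vector on the sphere (x = cos φ cos λ, y = cos φ sin λ, z = sin φ).
The central angle between the endpoints is δ = arccos(p₁·p₂) ≈ 1.458 rad (83.5°).
Interpolate at f = 1/5 with slerp weights a = sin((1−f)δ)/sin δ ≈ 0.925, b = sin(fδ)/sin δ ≈ 0.289.
p = a·p₁ + b·p₂ ≈ (-0.720, -0.343, 0.603); φ = arcsin(p_z) ≈ 37.10°, λ = atan2(p_y, p_x) ≈ -154.55°.

≈ (37°N, 155°W)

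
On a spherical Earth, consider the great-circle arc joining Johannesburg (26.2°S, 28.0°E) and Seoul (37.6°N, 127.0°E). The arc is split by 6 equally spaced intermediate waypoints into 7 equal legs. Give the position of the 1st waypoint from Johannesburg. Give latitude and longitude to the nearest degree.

From cos δ = sin φ₁ sin φ₂ + cos φ₁ cos φ₂ cos Δλ, the central angle is δ ≈ 1.961 rad (112.4°).
Interpolate at f = 1/7 with slerp weights a = sin((1−f)δ)/sin δ ≈ 1.075, b = sin(fδ)/sin δ ≈ 0.299.
p = a·p₁ + b·p₂ ≈ (0.709, 0.642, -0.292); φ = arcsin(p_z) ≈ -16.98°, λ = atan2(p_y, p_x) ≈ 42.16°.

≈ (17°S, 42°E)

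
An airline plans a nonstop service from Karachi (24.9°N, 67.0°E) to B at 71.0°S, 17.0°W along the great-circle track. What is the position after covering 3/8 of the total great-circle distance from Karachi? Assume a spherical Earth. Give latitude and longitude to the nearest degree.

≈ 15°S, 53°E

The haversine formula gives a central angle δ ≈ 1.947 rad (111.5°) between the endpoints.
Interpolate at f = 3/8 with slerp weights a = sin((1−f)δ)/sin δ ≈ 1.008, b = sin(fδ)/sin δ ≈ 0.717.
p = a·p₁ + b·p₂ ≈ (0.581, 0.774, -0.253); φ = arcsin(p_z) ≈ -14.68°, λ = atan2(p_y, p_x) ≈ 53.11°.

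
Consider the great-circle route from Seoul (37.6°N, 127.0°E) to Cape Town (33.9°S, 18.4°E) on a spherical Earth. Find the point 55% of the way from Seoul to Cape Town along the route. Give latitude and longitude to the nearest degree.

The haversine formula gives a central angle δ ≈ 2.153 rad (123.4°) between the endpoints.
Interpolate at f = 0.55 with slerp weights a = sin((1−f)δ)/sin δ ≈ 0.987, b = sin(fδ)/sin δ ≈ 1.109.
p = a·p₁ + b·p₂ ≈ (0.403, 0.915, -0.016); φ = arcsin(p_z) ≈ -0.94°, λ = atan2(p_y, p_x) ≈ 66.24°.

≈ 1°S, 66°E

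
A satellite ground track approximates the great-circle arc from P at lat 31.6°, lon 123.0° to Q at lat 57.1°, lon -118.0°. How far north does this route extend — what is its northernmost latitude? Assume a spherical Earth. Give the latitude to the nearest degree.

The great circle lies in the plane with unit normal n̂ = (p₁ × p₂)/|p₁ × p₂|.
Here n̂_z ≈ +0.414; the vertex latitude is φ_max = arccos|n̂_z| ≈ 65.5°.

≈ 66°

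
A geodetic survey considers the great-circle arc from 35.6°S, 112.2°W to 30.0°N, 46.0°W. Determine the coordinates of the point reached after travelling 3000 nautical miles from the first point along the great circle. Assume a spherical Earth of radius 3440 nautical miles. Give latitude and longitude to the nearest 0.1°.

≈ 0.3°N, 74.8°W

The haversine formula gives a central angle δ ≈ 1.578 rad (90.4°) between the endpoints. The total great-circle distance is δ·R ≈ 1.578 × 3440 ≈ 5427 nmi, so the target fraction is f = 3000/5427 ≈ 0.553.
Interpolate at f ≈ 0.553 with slerp weights a = sin((1−f)δ)/sin δ ≈ 0.649, b = sin(fδ)/sin δ ≈ 0.766.
p = a·p₁ + b·p₂ ≈ (0.261, -0.965, 0.005); φ = arcsin(p_z) ≈ 0.31°, λ = atan2(p_y, p_x) ≈ -74.85°.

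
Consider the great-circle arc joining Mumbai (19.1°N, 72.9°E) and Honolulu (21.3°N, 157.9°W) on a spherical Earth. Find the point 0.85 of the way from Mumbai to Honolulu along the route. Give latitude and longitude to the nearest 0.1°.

Convert each endpoint to a unit vector on the sphere (x = cos φ cos λ, y = cos φ sin λ, z = sin φ).
The central angle between the endpoints is δ = arccos(p₁·p₂) ≈ 2.024 rad (115.9°).
Interpolate at f = 0.85 with slerp weights a = sin((1−f)δ)/sin δ ≈ 0.332, b = sin(fδ)/sin δ ≈ 1.100.
p = a·p₁ + b·p₂ ≈ (-0.857, -0.085, 0.508); φ = arcsin(p_z) ≈ 30.55°, λ = atan2(p_y, p_x) ≈ -174.32°.

≈ 30.5°N, 174.3°W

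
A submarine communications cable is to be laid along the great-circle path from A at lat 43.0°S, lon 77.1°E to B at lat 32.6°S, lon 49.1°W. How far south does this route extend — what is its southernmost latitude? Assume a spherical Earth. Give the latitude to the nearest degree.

The great circle lies in the plane with unit normal n̂ = (p₁ × p₂)/|p₁ × p₂|.
Here n̂_z ≈ -0.497; the vertex latitude is φ_max = arccos|n̂_z| ≈ 60.2°.
Check via Clairaut: cos φ_max = |cos φ₁| · sin C = cos(43.0°)·sin(137.2°) ≈ 0.497, again giving ≈ 60.2°.

≈ 60°S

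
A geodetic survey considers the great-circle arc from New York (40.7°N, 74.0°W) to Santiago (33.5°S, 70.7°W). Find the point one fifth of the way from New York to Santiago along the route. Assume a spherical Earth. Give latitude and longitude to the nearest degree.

The haversine formula gives a central angle δ ≈ 1.296 rad (74.3°) between the endpoints.
Interpolate at f = 1/5 with slerp weights a = sin((1−f)δ)/sin δ ≈ 0.894, b = sin(fδ)/sin δ ≈ 0.266.
p = a·p₁ + b·p₂ ≈ (0.260, -0.861, 0.436); φ = arcsin(p_z) ≈ 25.86°, λ = atan2(p_y, p_x) ≈ -73.19°.

≈ 26°N, 73°W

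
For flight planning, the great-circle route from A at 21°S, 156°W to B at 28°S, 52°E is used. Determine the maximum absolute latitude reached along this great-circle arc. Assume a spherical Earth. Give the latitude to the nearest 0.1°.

The great circle lies in the plane with unit normal n̂ = (p₁ × p₂)/|p₁ × p₂|.
Here n̂_z ≈ -0.467; the vertex latitude is φ_max = arccos|n̂_z| ≈ 62.2°.
Check via Clairaut: cos φ_max = |cos φ₁| · sin C = cos(21.0°)·sin(150.0°) ≈ 0.467, again giving ≈ 62.2°.

≈ 62.2°S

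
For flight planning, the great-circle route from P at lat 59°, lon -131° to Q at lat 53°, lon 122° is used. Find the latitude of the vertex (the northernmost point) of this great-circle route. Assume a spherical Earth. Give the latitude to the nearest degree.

The great circle lies in the plane with unit normal n̂ = (p₁ × p₂)/|p₁ × p₂|.
Here n̂_z ≈ -0.368; the vertex latitude is φ_max = arccos|n̂_z| ≈ 68.4°.
Check via Clairaut: cos φ_max = |cos φ₁| · sin C = cos(59.0°)·sin(45.7°) ≈ 0.368, again giving ≈ 68.4°.

≈ 68°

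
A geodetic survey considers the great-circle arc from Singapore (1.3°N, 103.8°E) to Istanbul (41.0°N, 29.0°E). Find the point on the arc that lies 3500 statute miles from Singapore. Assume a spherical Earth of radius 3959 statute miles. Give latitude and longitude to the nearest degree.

≈ 32°N, 61°E

The haversine formula gives a central angle δ ≈ 1.356 rad (77.7°) between the endpoints. The total great-circle distance is δ·R ≈ 1.356 × 3959 ≈ 5370 mi, so the target fraction is f = 3500/5370 ≈ 0.652.
Interpolate at f ≈ 0.652 with slerp weights a = sin((1−f)δ)/sin δ ≈ 0.466, b = sin(fδ)/sin δ ≈ 0.791.
p = a·p₁ + b·p₂ ≈ (0.411, 0.742, 0.530); φ = arcsin(p_z) ≈ 31.99°, λ = atan2(p_y, p_x) ≈ 60.99°.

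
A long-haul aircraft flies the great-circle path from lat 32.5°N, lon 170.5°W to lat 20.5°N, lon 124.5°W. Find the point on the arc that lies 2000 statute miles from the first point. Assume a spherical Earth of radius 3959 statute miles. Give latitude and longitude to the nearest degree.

≈ lat 26°N, lon 138°W

From cos δ = sin φ₁ sin φ₂ + cos φ₁ cos φ₂ cos Δλ, the central angle is δ ≈ 0.742 rad (42.5°). The total great-circle distance is δ·R ≈ 0.742 × 3959 ≈ 2939 mi, so the target fraction is f = 2000/2939 ≈ 0.681.
Interpolate at f ≈ 0.681 with slerp weights a = sin((1−f)δ)/sin δ ≈ 0.347, b = sin(fδ)/sin δ ≈ 0.716.
p = a·p₁ + b·p₂ ≈ (-0.669, -0.601, 0.437); φ = arcsin(p_z) ≈ 25.94°, λ = atan2(p_y, p_x) ≈ -138.06°.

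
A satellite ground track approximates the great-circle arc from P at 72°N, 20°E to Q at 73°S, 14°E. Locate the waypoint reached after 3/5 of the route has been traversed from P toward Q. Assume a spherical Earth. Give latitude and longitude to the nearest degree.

Write both endpoints as unit vectors p₁, p₂ with components (cos φ cos λ, cos φ sin λ, sin φ).
The central angle between the endpoints is δ = arccos(p₁·p₂) ≈ 2.532 rad (145.0°).
Interpolate at f = 3/5 with slerp weights a = sin((1−f)δ)/sin δ ≈ 1.481, b = sin(fδ)/sin δ ≈ 1.743.
p = a·p₁ + b·p₂ ≈ (0.924, 0.280, -0.259); φ = arcsin(p_z) ≈ -15.00°, λ = atan2(p_y, p_x) ≈ 16.84°.

≈ 15°S, 17°E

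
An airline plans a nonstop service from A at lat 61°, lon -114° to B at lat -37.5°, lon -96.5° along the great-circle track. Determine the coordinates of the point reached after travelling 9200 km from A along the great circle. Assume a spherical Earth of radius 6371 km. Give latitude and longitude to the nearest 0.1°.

Write both endpoints as unit vectors p₁, p₂ with components (cos φ cos λ, cos φ sin λ, sin φ).
The central angle between the endpoints is δ = arccos(p₁·p₂) ≈ 1.737 rad (99.5°). The total great-circle distance is δ·R ≈ 1.737 × 6371 ≈ 11068 km, so the target fraction is f = 9200/11068 ≈ 0.831.
Interpolate at f ≈ 0.831 with slerp weights a = sin((1−f)δ)/sin δ ≈ 0.293, b = sin(fδ)/sin δ ≈ 1.006.
p = a·p₁ + b·p₂ ≈ (-0.148, -0.923, -0.356); φ = arcsin(p_z) ≈ -20.86°, λ = atan2(p_y, p_x) ≈ -99.12°.

≈ lat -20.9°, lon -99.1°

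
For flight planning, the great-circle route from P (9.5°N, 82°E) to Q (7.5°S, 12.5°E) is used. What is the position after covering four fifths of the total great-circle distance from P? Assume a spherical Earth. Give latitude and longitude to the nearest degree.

≈ (4°S, 26°E)

Write both endpoints as unit vectors p₁, p₂ with components (cos φ cos λ, cos φ sin λ, sin φ).
The central angle between the endpoints is δ = arccos(p₁·p₂) ≈ 1.244 rad (71.3°).
Interpolate at f = 4/5 with slerp weights a = sin((1−f)δ)/sin δ ≈ 0.260, b = sin(fδ)/sin δ ≈ 0.886.
p = a·p₁ + b·p₂ ≈ (0.893, 0.444, -0.073); φ = arcsin(p_z) ≈ -4.17°, λ = atan2(p_y, p_x) ≈ 26.44°.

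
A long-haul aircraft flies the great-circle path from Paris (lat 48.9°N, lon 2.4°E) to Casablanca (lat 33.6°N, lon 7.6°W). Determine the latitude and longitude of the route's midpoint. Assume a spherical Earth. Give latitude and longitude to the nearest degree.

Convert each endpoint to a unit vector on the sphere (x = cos φ cos λ, y = cos φ sin λ, z = sin φ).
The central angle between the endpoints is δ = arccos(p₁·p₂) ≈ 0.297 rad (17.0°).
Interpolate at f = 1/2 with slerp weights a = sin((1−f)δ)/sin δ ≈ 0.506, b = sin(fδ)/sin δ ≈ 0.506.
p = a·p₁ + b·p₂ ≈ (0.749, -0.042, 0.661); φ = arcsin(p_z) ≈ 41.36°, λ = atan2(p_y, p_x) ≈ -3.19°.

≈ lat 41°N, lon 3°W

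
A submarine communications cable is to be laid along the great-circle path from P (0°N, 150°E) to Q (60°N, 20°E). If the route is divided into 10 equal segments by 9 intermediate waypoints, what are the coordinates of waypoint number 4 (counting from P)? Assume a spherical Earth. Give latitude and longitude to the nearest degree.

Convert each endpoint to a unit vector on the sphere (x = cos φ cos λ, y = cos φ sin λ, z = sin φ).
The central angle between the endpoints is δ = arccos(p₁·p₂) ≈ 1.898 rad (108.7°).
Interpolate at f = 4/10 with slerp weights a = sin((1−f)δ)/sin δ ≈ 0.959, b = sin(fδ)/sin δ ≈ 0.727.
p = a·p₁ + b·p₂ ≈ (-0.489, 0.604, 0.630); φ = arcsin(p_z) ≈ 39.01°, λ = atan2(p_y, p_x) ≈ 129.00°.

≈ (39°N, 129°E)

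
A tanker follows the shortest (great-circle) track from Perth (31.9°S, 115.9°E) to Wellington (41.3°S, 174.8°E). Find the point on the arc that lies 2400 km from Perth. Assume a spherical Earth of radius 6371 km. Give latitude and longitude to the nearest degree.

≈ (40°S, 141°E)

Write both endpoints as unit vectors p₁, p₂ with components (cos φ cos λ, cos φ sin λ, sin φ).
The central angle between the endpoints is δ = arccos(p₁·p₂) ≈ 0.825 rad (47.3°). The total great-circle distance is δ·R ≈ 0.825 × 6371 ≈ 5259 km, so the target fraction is f = 2400/5259 ≈ 0.456.
Interpolate at f ≈ 0.456 with slerp weights a = sin((1−f)δ)/sin δ ≈ 0.590, b = sin(fδ)/sin δ ≈ 0.501.
p = a·p₁ + b·p₂ ≈ (-0.593, 0.485, -0.642); φ = arcsin(p_z) ≈ -39.97°, λ = atan2(p_y, p_x) ≈ 140.75°.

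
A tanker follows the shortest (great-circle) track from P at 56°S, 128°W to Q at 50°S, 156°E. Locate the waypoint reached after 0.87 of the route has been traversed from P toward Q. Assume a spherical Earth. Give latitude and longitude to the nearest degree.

Write both endpoints as unit vectors p₁, p₂ with components (cos φ cos λ, cos φ sin λ, sin φ).
The central angle between the endpoints is δ = arccos(p₁·p₂) ≈ 0.764 rad (43.8°).
Interpolate at f = 0.87 with slerp weights a = sin((1−f)δ)/sin δ ≈ 0.143, b = sin(fδ)/sin δ ≈ 0.892.
p = a·p₁ + b·p₂ ≈ (-0.573, 0.170, -0.802); φ = arcsin(p_z) ≈ -53.30°, λ = atan2(p_y, p_x) ≈ 163.48°.

≈ 53°S, 163°E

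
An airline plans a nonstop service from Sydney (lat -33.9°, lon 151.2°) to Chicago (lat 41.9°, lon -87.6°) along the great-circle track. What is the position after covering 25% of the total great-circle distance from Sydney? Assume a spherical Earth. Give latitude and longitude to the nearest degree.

Convert each endpoint to a unit vector on the sphere (x = cos φ cos λ, y = cos φ sin λ, z = sin φ).
The central angle between the endpoints is δ = arccos(p₁·p₂) ≈ 2.336 rad (133.8°).
Interpolate at f = 0.25 with slerp weights a = sin((1−f)δ)/sin δ ≈ 1.364, b = sin(fδ)/sin δ ≈ 0.764.
p = a·p₁ + b·p₂ ≈ (-0.968, -0.023, -0.250); φ = arcsin(p_z) ≈ -14.49°, λ = atan2(p_y, p_x) ≈ -178.63°.

≈ lat -14°, lon -179°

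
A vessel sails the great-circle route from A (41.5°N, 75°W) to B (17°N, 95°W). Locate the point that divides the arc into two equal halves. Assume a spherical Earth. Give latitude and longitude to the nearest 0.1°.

≈ (29.6°N, 86.2°W)

Write both endpoints as unit vectors p₁, p₂ with components (cos φ cos λ, cos φ sin λ, sin φ).
The central angle between the endpoints is δ = arccos(p₁·p₂) ≈ 0.522 rad (29.9°).
Interpolate at f = 1/2 with slerp weights a = sin((1−f)δ)/sin δ ≈ 0.518, b = sin(fδ)/sin δ ≈ 0.518.
p = a·p₁ + b·p₂ ≈ (0.057, -0.867, 0.494); φ = arcsin(p_z) ≈ 29.62°, λ = atan2(p_y, p_x) ≈ -86.23°.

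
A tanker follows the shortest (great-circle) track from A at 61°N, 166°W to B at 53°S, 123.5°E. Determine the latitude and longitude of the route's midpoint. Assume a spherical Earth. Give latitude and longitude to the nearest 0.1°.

≈ 4.9°N, 154.4°E

The haversine formula gives a central angle δ ≈ 2.216 rad (126.9°) between the endpoints.
Interpolate at f = 1/2 with slerp weights a = sin((1−f)δ)/sin δ ≈ 1.120, b = sin(fδ)/sin δ ≈ 1.120.
p = a·p₁ + b·p₂ ≈ (-0.899, 0.431, 0.085); φ = arcsin(p_z) ≈ 4.88°, λ = atan2(p_y, p_x) ≈ 154.40°.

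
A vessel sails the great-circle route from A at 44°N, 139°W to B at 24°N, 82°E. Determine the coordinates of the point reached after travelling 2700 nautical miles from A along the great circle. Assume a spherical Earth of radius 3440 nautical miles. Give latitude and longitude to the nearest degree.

≈ 63°N, 147°E

From cos δ = sin φ₁ sin φ₂ + cos φ₁ cos φ₂ cos Δλ, the central angle is δ ≈ 1.786 rad (102.3°). The total great-circle distance is δ·R ≈ 1.786 × 3440 ≈ 6143 nmi, so the target fraction is f = 2700/6143 ≈ 0.439.
Interpolate at f ≈ 0.439 with slerp weights a = sin((1−f)δ)/sin δ ≈ 0.862, b = sin(fδ)/sin δ ≈ 0.723.
p = a·p₁ + b·p₂ ≈ (-0.376, 0.248, 0.893); φ = arcsin(p_z) ≈ 63.24°, λ = atan2(p_y, p_x) ≈ 146.62°.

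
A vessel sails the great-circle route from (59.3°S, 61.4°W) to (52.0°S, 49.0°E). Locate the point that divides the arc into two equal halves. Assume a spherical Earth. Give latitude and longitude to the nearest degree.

Write both endpoints as unit vectors p₁, p₂ with components (cos φ cos λ, cos φ sin λ, sin φ).
The central angle between the endpoints is δ = arccos(p₁·p₂) ≈ 0.967 rad (55.4°).
Interpolate at f = 1/2 with slerp weights a = sin((1−f)δ)/sin δ ≈ 0.565, b = sin(fδ)/sin δ ≈ 0.565.
p = a·p₁ + b·p₂ ≈ (0.366, 0.009, -0.931); φ = arcsin(p_z) ≈ -68.52°, λ = atan2(p_y, p_x) ≈ 1.45°.

≈ (69°S, 1°E)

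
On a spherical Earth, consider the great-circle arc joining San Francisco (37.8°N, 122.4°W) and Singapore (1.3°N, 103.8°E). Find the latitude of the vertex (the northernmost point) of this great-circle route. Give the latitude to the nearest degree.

≈ 48°N

The great circle lies in the plane with unit normal n̂ = (p₁ × p₂)/|p₁ × p₂|.
Here n̂_z ≈ -0.674; the vertex latitude is φ_max = arccos|n̂_z| ≈ 47.6°.
Check via Clairaut: cos φ_max = |cos φ₁| · sin C = cos(37.8°)·sin(58.5°) ≈ 0.674, again giving ≈ 47.6°.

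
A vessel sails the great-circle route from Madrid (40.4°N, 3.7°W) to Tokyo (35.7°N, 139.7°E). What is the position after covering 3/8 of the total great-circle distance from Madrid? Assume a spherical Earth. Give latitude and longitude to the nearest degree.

≈ 66°N, 42°E

Write both endpoints as unit vectors p₁, p₂ with components (cos φ cos λ, cos φ sin λ, sin φ).
The central angle between the endpoints is δ = arccos(p₁·p₂) ≈ 1.689 rad (96.8°).
Interpolate at f = 3/8 with slerp weights a = sin((1−f)δ)/sin δ ≈ 0.876, b = sin(fδ)/sin δ ≈ 0.596.
p = a·p₁ + b·p₂ ≈ (0.297, 0.270, 0.916); φ = arcsin(p_z) ≈ 66.34°, λ = atan2(p_y, p_x) ≈ 42.30°.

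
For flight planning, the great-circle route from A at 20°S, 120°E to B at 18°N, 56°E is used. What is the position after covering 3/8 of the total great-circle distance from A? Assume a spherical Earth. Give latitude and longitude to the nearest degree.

≈ 6°S, 96°E

The haversine formula gives a central angle δ ≈ 1.281 rad (73.4°) between the endpoints.
Interpolate at f = 3/8 with slerp weights a = sin((1−f)δ)/sin δ ≈ 0.749, b = sin(fδ)/sin δ ≈ 0.482.
p = a·p₁ + b·p₂ ≈ (-0.095, 0.990, -0.107); φ = arcsin(p_z) ≈ -6.15°, λ = atan2(p_y, p_x) ≈ 95.51°.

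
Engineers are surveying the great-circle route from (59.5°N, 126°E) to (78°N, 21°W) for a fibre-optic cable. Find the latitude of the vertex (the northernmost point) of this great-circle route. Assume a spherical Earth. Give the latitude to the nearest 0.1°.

The great circle lies in the plane with unit normal n̂ = (p₁ × p₂)/|p₁ × p₂|.
Here n̂_z ≈ -0.088; the vertex latitude is φ_max = arccos|n̂_z| ≈ 85.0°.
Check via Clairaut: cos φ_max = |cos φ₁| · sin C = cos(59.5°)·sin(9.9°) ≈ 0.088, again giving ≈ 85.0°.

≈ 85.0°N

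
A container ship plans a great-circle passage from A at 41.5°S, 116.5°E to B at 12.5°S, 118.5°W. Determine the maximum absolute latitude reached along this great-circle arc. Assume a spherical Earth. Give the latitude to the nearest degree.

The great circle lies in the plane with unit normal n̂ = (p₁ × p₂)/|p₁ × p₂|.
Here n̂_z ≈ +0.623; the vertex latitude is φ_max = arccos|n̂_z| ≈ 51.5°.
Check via Clairaut: cos φ_max = |cos φ₁| · sin C = cos(41.5°)·sin(123.7°) ≈ 0.623, again giving ≈ 51.5°.

≈ 51°S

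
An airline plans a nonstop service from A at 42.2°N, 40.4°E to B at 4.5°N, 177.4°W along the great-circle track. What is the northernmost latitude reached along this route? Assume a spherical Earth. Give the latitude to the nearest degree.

≈ 58°N

The great circle lies in the plane with unit normal n̂ = (p₁ × p₂)/|p₁ × p₂|.
Here n̂_z ≈ +0.534; the vertex latitude is φ_max = arccos|n̂_z| ≈ 57.7°.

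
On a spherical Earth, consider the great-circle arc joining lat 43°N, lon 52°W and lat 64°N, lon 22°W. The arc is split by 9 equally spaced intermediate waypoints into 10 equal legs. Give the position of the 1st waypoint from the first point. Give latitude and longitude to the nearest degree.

Convert each endpoint to a unit vector on the sphere (x = cos φ cos λ, y = cos φ sin λ, z = sin φ).
The central angle between the endpoints is δ = arccos(p₁·p₂) ≈ 0.472 rad (27.0°).
Interpolate at f = 1/10 with slerp weights a = sin((1−f)δ)/sin δ ≈ 0.906, b = sin(fδ)/sin δ ≈ 0.104.
p = a·p₁ + b·p₂ ≈ (0.450, -0.539, 0.711); φ = arcsin(p_z) ≈ 45.36°, λ = atan2(p_y, p_x) ≈ -50.15°.

≈ lat 45°N, lon 50°W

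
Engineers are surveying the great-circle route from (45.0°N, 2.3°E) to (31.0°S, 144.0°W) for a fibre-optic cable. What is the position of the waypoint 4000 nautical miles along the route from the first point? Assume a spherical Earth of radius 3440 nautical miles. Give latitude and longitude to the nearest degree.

The haversine formula gives a central angle δ ≈ 2.623 rad (150.3°) between the endpoints. The total great-circle distance is δ·R ≈ 2.623 × 3440 ≈ 9023 nmi, so the target fraction is f = 4000/9023 ≈ 0.443.
Interpolate at f ≈ 0.443 with slerp weights a = sin((1−f)δ)/sin δ ≈ 2.005, b = sin(fδ)/sin δ ≈ 1.851.
p = a·p₁ + b·p₂ ≈ (0.132, -0.876, 0.464); φ = arcsin(p_z) ≈ 27.64°, λ = atan2(p_y, p_x) ≈ -81.40°.

≈ (28°N, 81°W)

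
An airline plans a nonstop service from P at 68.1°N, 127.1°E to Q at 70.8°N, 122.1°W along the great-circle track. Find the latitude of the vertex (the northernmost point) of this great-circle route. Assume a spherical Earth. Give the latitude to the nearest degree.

≈ 78°N

The great circle lies in the plane with unit normal n̂ = (p₁ × p₂)/|p₁ × p₂|.
Here n̂_z ≈ +0.207; the vertex latitude is φ_max = arccos|n̂_z| ≈ 78.0°.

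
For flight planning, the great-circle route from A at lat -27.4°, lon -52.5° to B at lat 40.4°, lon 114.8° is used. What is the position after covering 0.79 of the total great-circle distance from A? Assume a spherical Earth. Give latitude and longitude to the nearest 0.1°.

The haversine formula gives a central angle δ ≈ 2.850 rad (163.3°) between the endpoints.
Interpolate at f = 0.79 with slerp weights a = sin((1−f)δ)/sin δ ≈ 1.961, b = sin(fδ)/sin δ ≈ 2.704.
p = a·p₁ + b·p₂ ≈ (0.196, 0.488, 0.850); φ = arcsin(p_z) ≈ 58.25°, λ = atan2(p_y, p_x) ≈ 68.14°.

≈ lat 58.2°, lon 68.1°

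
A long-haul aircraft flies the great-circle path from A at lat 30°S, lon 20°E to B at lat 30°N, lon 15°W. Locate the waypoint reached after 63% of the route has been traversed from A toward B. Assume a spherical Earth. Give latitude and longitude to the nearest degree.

Convert each endpoint to a unit vector on the sphere (x = cos φ cos λ, y = cos φ sin λ, z = sin φ).
The central angle between the endpoints is δ = arccos(p₁·p₂) ≈ 1.198 rad (68.6°).
Interpolate at f = 0.63 with slerp weights a = sin((1−f)δ)/sin δ ≈ 0.460, b = sin(fδ)/sin δ ≈ 0.736.
p = a·p₁ + b·p₂ ≈ (0.990, -0.028, 0.138); φ = arcsin(p_z) ≈ 7.91°, λ = atan2(p_y, p_x) ≈ -1.65°.

≈ lat 8°N, lon 2°W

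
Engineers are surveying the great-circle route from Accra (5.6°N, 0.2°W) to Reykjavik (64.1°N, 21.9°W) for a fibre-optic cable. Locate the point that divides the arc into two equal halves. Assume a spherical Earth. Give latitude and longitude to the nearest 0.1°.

≈ (35.3°N, 6.8°W)

The haversine formula gives a central angle δ ≈ 1.057 rad (60.5°) between the endpoints.
Interpolate at f = 1/2 with slerp weights a = sin((1−f)δ)/sin δ ≈ 0.579, b = sin(fδ)/sin δ ≈ 0.579.
p = a·p₁ + b·p₂ ≈ (0.811, -0.096, 0.577); φ = arcsin(p_z) ≈ 35.26°, λ = atan2(p_y, p_x) ≈ -6.78°.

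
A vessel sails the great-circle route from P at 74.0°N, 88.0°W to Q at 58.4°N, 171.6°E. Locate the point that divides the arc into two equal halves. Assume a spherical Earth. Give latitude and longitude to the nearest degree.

≈ 73°N, 159°W

Convert each endpoint to a unit vector on the sphere (x = cos φ cos λ, y = cos φ sin λ, z = sin φ).
The central angle between the endpoints is δ = arccos(p₁·p₂) ≈ 0.656 rad (37.6°).
Interpolate at f = 1/2 with slerp weights a = sin((1−f)δ)/sin δ ≈ 0.528, b = sin(fδ)/sin δ ≈ 0.528.
p = a·p₁ + b·p₂ ≈ (-0.269, -0.105, 0.957); φ = arcsin(p_z) ≈ 73.23°, λ = atan2(p_y, p_x) ≈ -158.64°.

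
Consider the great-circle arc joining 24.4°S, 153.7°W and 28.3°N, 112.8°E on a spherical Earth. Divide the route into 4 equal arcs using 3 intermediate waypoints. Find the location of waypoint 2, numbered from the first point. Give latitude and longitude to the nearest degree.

≈ 3°N, 161°E

From cos δ = sin φ₁ sin φ₂ + cos φ₁ cos φ₂ cos Δλ, the central angle is δ ≈ 1.818 rad (104.2°).
Interpolate at f = 2/4 with slerp weights a = sin((1−f)δ)/sin δ ≈ 0.814, b = sin(fδ)/sin δ ≈ 0.814.
p = a·p₁ + b·p₂ ≈ (-0.942, 0.332, 0.050); φ = arcsin(p_z) ≈ 2.84°, λ = atan2(p_y, p_x) ≈ 160.58°.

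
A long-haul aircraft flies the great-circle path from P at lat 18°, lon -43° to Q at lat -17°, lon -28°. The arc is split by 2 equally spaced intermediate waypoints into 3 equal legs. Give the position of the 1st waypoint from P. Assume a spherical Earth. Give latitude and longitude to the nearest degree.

≈ lat 6°, lon -38°

Write both endpoints as unit vectors p₁, p₂ with components (cos φ cos λ, cos φ sin λ, sin φ).
The central angle between the endpoints is δ = arccos(p₁·p₂) ≈ 0.663 rad (38.0°).
Interpolate at f = 1/3 with slerp weights a = sin((1−f)δ)/sin δ ≈ 0.695, b = sin(fδ)/sin δ ≈ 0.356.
p = a·p₁ + b·p₂ ≈ (0.784, -0.611, 0.111); φ = arcsin(p_z) ≈ 6.35°, λ = atan2(p_y, p_x) ≈ -37.91°.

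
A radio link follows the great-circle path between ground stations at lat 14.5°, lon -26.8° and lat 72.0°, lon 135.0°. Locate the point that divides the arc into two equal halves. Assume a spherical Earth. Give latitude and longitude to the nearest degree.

Convert each endpoint to a unit vector on the sphere (x = cos φ cos λ, y = cos φ sin λ, z = sin φ).
The central angle between the endpoints is δ = arccos(p₁·p₂) ≈ 1.617 rad (92.6°).
Interpolate at f = 1/2 with slerp weights a = sin((1−f)δ)/sin δ ≈ 0.724, b = sin(fδ)/sin δ ≈ 0.724.
p = a·p₁ + b·p₂ ≈ (0.467, -0.158, 0.870); φ = arcsin(p_z) ≈ 60.44°, λ = atan2(p_y, p_x) ≈ -18.66°.

≈ lat 60°, lon -19°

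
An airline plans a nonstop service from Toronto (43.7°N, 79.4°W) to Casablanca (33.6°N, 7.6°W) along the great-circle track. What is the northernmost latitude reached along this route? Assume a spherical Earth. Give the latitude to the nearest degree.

The great circle lies in the plane with unit normal n̂ = (p₁ × p₂)/|p₁ × p₂|.
Here n̂_z ≈ +0.696; the vertex latitude is φ_max = arccos|n̂_z| ≈ 45.9°.

≈ 46°N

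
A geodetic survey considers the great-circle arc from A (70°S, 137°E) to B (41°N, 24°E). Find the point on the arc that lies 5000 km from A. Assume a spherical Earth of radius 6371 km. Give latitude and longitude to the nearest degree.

≈ (43°S, 62°E)

Convert each endpoint to a unit vector on the sphere (x = cos φ cos λ, y = cos φ sin λ, z = sin φ).
The central angle between the endpoints is δ = arccos(p₁·p₂) ≈ 2.371 rad (135.8°). The total great-circle distance is δ·R ≈ 2.371 × 6371 ≈ 15104 km, so the target fraction is f = 5000/15104 ≈ 0.331.
Interpolate at f ≈ 0.331 with slerp weights a = sin((1−f)δ)/sin δ ≈ 1.435, b = sin(fδ)/sin δ ≈ 1.014.
p = a·p₁ + b·p₂ ≈ (0.340, 0.646, -0.683); φ = arcsin(p_z) ≈ -43.09°, λ = atan2(p_y, p_x) ≈ 62.22°.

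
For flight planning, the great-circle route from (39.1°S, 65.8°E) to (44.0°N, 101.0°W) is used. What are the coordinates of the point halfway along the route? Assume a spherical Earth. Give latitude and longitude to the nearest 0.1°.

≈ (19.5°N, 0.5°E)

Write both endpoints as unit vectors p₁, p₂ with components (cos φ cos λ, cos φ sin λ, sin φ).
The central angle between the endpoints is δ = arccos(p₁·p₂) ≈ 2.949 rad (169.0°).
Interpolate at f = 1/2 with slerp weights a = sin((1−f)δ)/sin δ ≈ 5.212, b = sin(fδ)/sin δ ≈ 5.212.
p = a·p₁ + b·p₂ ≈ (0.943, 0.009, 0.333); φ = arcsin(p_z) ≈ 19.48°, λ = atan2(p_y, p_x) ≈ 0.55°.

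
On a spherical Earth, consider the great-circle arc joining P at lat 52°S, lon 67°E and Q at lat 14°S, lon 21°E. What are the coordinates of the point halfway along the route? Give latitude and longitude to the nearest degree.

≈ lat 35°S, lon 39°E

Write both endpoints as unit vectors p₁, p₂ with components (cos φ cos λ, cos φ sin λ, sin φ).
The central angle between the endpoints is δ = arccos(p₁·p₂) ≈ 0.920 rad (52.7°).
Interpolate at f = 1/2 with slerp weights a = sin((1−f)δ)/sin δ ≈ 0.558, b = sin(fδ)/sin δ ≈ 0.558.
p = a·p₁ + b·p₂ ≈ (0.640, 0.510, -0.575); φ = arcsin(p_z) ≈ -35.08°, λ = atan2(p_y, p_x) ≈ 38.58°.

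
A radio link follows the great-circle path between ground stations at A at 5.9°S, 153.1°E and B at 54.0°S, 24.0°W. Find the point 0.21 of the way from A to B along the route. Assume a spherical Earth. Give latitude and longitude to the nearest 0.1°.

From cos δ = sin φ₁ sin φ₂ + cos φ₁ cos φ₂ cos Δλ, the central angle is δ ≈ 2.095 rad (120.1°).
Interpolate at f = 0.21 with slerp weights a = sin((1−f)δ)/sin δ ≈ 1.151, b = sin(fδ)/sin δ ≈ 0.492.
p = a·p₁ + b·p₂ ≈ (-0.757, 0.400, -0.516); φ = arcsin(p_z) ≈ -31.09°, λ = atan2(p_y, p_x) ≈ 152.12°.

≈ 31.1°S, 152.1°E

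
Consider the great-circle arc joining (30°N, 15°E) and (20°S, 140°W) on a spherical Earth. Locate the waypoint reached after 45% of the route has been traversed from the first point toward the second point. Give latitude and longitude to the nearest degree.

Write both endpoints as unit vectors p₁, p₂ with components (cos φ cos λ, cos φ sin λ, sin φ).
The central angle between the endpoints is δ = arccos(p₁·p₂) ≈ 2.711 rad (155.3°).
Interpolate at f = 0.45 with slerp weights a = sin((1−f)δ)/sin δ ≈ 2.386, b = sin(fδ)/sin δ ≈ 2.248.
p = a·p₁ + b·p₂ ≈ (0.378, -0.823, 0.424); φ = arcsin(p_z) ≈ 25.10°, λ = atan2(p_y, p_x) ≈ -65.33°.

≈ (25°N, 65°W)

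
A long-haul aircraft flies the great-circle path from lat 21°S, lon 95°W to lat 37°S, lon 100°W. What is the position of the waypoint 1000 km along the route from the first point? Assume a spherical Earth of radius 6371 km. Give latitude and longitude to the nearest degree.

≈ lat 30°S, lon 98°W

Write both endpoints as unit vectors p₁, p₂ with components (cos φ cos λ, cos φ sin λ, sin φ).
The central angle between the endpoints is δ = arccos(p₁·p₂) ≈ 0.289 rad (16.6°). The total great-circle distance is δ·R ≈ 0.289 × 6371 ≈ 1844 km, so the target fraction is f = 1000/1844 ≈ 0.542.
Interpolate at f ≈ 0.542 with slerp weights a = sin((1−f)δ)/sin δ ≈ 0.463, b = sin(fδ)/sin δ ≈ 0.548.
p = a·p₁ + b·p₂ ≈ (-0.114, -0.861, -0.495); φ = arcsin(p_z) ≈ -29.70°, λ = atan2(p_y, p_x) ≈ -97.52°.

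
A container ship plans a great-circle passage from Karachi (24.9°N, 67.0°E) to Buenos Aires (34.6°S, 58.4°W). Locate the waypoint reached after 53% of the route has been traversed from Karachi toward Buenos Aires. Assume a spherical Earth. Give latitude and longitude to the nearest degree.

≈ (13°S, 6°E)

Write both endpoints as unit vectors p₁, p₂ with components (cos φ cos λ, cos φ sin λ, sin φ).
The central angle between the endpoints is δ = arccos(p₁·p₂) ≈ 2.307 rad (132.2°).
Interpolate at f = 0.53 with slerp weights a = sin((1−f)δ)/sin δ ≈ 1.193, b = sin(fδ)/sin δ ≈ 1.269.
p = a·p₁ + b·p₂ ≈ (0.970, 0.107, -0.218); φ = arcsin(p_z) ≈ -12.60°, λ = atan2(p_y, p_x) ≈ 6.27°.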